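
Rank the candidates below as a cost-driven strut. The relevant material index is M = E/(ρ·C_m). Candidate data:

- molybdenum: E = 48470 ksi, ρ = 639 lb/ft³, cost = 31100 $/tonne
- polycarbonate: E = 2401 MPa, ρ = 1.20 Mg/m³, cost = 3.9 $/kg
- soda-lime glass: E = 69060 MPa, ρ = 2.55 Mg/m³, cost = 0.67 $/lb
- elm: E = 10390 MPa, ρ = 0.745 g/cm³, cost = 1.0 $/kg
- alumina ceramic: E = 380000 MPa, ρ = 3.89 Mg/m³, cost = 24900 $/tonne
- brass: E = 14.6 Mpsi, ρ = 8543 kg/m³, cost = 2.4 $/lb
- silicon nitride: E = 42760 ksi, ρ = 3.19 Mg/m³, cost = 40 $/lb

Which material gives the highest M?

In SI units:
  molybdenum: E = 334.2 GPa, ρ = 10240 kg/m³, cost = 31.10 $/kg
  polycarbonate: E = 2.401 GPa, ρ = 1200 kg/m³, cost = 3.900 $/kg
  soda-lime glass: E = 69.06 GPa, ρ = 2550 kg/m³, cost = 1.477 $/kg
  elm: E = 10.39 GPa, ρ = 745.0 kg/m³, cost = 1.000 $/kg
  alumina ceramic: E = 380.0 GPa, ρ = 3890 kg/m³, cost = 24.90 $/kg
  brass: E = 100.7 GPa, ρ = 8543 kg/m³, cost = 5.291 $/kg
  silicon nitride: E = 294.8 GPa, ρ = 3190 kg/m³, cost = 88.18 $/kg
  soda-lime glass: M = 18.3 MN·m per $
  elm: M = 13.9 MN·m per $
  alumina ceramic: M = 3.92 MN·m per $
  brass: M = 2.23 MN·m per $
  molybdenum: M = 1.05 MN·m per $
  silicon nitride: M = 1.05 MN·m per $
  polycarbonate: M = 0.513 MN·m per $
Soda-lime glass has the largest M.

soda-lime glass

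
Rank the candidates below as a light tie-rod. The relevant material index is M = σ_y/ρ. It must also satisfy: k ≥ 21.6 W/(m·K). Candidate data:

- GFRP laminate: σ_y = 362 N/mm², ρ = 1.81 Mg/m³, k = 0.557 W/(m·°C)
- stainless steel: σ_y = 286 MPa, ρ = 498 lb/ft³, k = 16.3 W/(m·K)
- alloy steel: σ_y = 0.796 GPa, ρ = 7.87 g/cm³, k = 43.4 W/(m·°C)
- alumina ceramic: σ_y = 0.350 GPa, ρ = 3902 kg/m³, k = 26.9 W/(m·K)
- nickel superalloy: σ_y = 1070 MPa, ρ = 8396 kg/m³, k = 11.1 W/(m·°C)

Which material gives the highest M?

alloy steel

Screen on constraints: k ≥ 21.6 W/(m·K). Survivors: alloy steel, alumina ceramic.
After converting to SI:
  alloy steel: σ_y = 796.0 MPa, ρ = 7870 kg/m³
  alumina ceramic: σ_y = 350.0 MPa, ρ = 3902 kg/m³
  alloy steel: M = 101 kN·m/kg
  alumina ceramic: M = 89.7 kN·m/kg
Alloy steel ranks first.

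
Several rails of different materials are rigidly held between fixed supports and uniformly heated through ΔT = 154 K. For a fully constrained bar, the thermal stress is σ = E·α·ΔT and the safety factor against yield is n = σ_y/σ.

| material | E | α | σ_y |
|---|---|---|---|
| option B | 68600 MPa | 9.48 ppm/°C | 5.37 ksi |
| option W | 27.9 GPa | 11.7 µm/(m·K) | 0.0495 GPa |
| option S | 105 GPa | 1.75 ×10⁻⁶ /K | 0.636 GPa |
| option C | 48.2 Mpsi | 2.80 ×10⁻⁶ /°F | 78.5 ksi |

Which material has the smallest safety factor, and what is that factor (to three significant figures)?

Per material, after unit conversion:
  option B: E = 68.60, α = 9.48, σ_y = 37.02 → σ = 100 MPa, n = 0.370
  option W: E = 27.90, α = 11.7, σ_y = 49.50 → σ = 50.3 MPa, n = 0.985
  option S: E = 105.0, α = 1.75, σ_y = 636.0 → σ = 28.3 MPa, n = 22.5
  option C: E = 332.3, α = 5.04, σ_y = 541.2 → σ = 258 MPa, n = 2.10
Smallest n: option B with n = 0.370.

option B, n = 0.370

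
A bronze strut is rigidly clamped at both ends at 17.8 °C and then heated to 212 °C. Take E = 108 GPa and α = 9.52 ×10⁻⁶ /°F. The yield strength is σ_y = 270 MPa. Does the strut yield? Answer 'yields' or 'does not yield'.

α = 9.52×10⁻⁶/°F × 9/5 = 17.1×10⁻⁶/K.
ΔT = 194.2 K. Constrained thermal stress σ = E·α·ΔT = 108.0×10³ MPa × 17.1×10⁻⁶ × 194.2 = 359 MPa (compressive).
Compare to σ_y = 270 MPa: σ ≥ σ_y, so it yields.

yields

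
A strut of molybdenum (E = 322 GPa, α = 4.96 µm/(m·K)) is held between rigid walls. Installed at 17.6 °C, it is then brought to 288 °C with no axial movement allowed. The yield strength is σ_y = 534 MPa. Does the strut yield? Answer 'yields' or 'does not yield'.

ΔT = 270.4 K. Constrained thermal stress σ = E·α·ΔT = 322.0×10³ MPa × 4.96×10⁻⁶ × 270.4 = 432 MPa (compressive).
Compare to σ_y = 534 MPa: σ < σ_y, so it does not yield.

does not yield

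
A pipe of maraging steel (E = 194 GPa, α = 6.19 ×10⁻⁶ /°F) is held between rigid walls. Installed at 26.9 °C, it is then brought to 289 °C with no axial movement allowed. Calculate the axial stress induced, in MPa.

567 MPa

α = 6.19×10⁻⁶/°F × 9/5 = 11.1×10⁻⁶/K.
ΔT = 262.1 K. Constrained thermal stress σ = E·α·ΔT = 194.0×10³ MPa × 11.1×10⁻⁶ × 262.1 = 567 MPa (compressive).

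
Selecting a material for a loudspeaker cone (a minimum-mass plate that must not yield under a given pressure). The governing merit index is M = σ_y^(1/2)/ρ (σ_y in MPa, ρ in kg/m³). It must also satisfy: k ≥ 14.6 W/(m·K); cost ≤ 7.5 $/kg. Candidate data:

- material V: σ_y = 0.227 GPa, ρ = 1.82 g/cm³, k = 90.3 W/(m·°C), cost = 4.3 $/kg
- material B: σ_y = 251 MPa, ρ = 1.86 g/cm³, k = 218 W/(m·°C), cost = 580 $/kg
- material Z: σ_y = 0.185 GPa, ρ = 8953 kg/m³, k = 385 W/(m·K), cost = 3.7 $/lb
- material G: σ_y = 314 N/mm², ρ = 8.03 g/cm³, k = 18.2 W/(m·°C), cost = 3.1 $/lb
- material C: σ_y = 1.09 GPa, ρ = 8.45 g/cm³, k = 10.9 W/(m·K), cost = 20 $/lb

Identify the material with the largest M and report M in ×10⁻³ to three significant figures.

material V, M = 8.28×10⁻³

Screen on constraints: k ≥ 14.6 W/(m·K); cost ≤ 7.5 $/kg. Survivors: material V, material G.
Putting every candidate on a common basis:
  material V: σ_y = 227.0 MPa, ρ = 1820 kg/m³
  material G: σ_y = 314.0 MPa, ρ = 8030 kg/m³
  material V: M = 8.28×10⁻³
  material G: M = 2.21×10⁻³
Material V ranks first.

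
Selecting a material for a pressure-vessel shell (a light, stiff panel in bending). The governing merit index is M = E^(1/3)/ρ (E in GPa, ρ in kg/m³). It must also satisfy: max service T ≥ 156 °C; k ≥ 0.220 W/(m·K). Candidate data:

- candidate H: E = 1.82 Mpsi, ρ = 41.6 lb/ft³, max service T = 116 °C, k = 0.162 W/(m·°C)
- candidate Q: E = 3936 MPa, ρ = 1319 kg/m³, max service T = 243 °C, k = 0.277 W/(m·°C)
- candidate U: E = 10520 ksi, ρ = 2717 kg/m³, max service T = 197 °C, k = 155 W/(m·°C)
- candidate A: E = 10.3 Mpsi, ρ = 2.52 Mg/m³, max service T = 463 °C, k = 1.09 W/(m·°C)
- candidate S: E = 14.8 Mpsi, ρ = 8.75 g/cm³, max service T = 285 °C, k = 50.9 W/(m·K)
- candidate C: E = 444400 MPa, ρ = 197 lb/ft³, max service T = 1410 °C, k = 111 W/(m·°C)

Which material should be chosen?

Screen on constraints: max service T ≥ 156 °C; k ≥ 0.220 W/(m·K). Survivors: candidate Q, candidate U, candidate A, candidate S, candidate C.
Normalizing units and computing the index:
  candidate Q: E = 3.936 GPa, ρ = 1319 kg/m³
  candidate U: E = 72.53 GPa, ρ = 2717 kg/m³
  candidate A: E = 71.02 GPa, ρ = 2520 kg/m³
  candidate S: E = 102.0 GPa, ρ = 8750 kg/m³
  candidate C: E = 444.4 GPa, ρ = 3156 kg/m³
  candidate C: M = 2.42×10⁻³
  candidate A: M = 1.64×10⁻³
  candidate U: M = 1.53×10⁻³
  candidate Q: M = 1.20×10⁻³
  candidate S: M = 0.534×10⁻³
Candidate C ranks first.

candidate C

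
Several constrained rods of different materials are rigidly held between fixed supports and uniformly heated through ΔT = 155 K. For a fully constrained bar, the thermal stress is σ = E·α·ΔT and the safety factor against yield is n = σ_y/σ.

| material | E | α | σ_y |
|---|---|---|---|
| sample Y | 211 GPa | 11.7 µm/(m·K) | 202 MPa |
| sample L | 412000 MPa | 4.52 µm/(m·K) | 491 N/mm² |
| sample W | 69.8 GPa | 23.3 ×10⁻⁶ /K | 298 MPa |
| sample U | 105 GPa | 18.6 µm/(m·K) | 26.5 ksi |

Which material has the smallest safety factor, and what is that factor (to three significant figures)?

sample Y, n = 0.528

With everything in SI (GPa, ×10⁻⁶/K, MPa):
  sample Y: E = 211.0, α = 11.7, σ_y = 202.0 → σ = 383 MPa, n = 0.528
  sample L: E = 412.0, α = 4.52, σ_y = 491.0 → σ = 289 MPa, n = 1.70
  sample W: E = 69.80, α = 23.3, σ_y = 298.0 → σ = 252 MPa, n = 1.18
  sample U: E = 105.0, α = 18.6, σ_y = 182.7 → σ = 303 MPa, n = 0.604
The minimum is sample Y at n = 0.528.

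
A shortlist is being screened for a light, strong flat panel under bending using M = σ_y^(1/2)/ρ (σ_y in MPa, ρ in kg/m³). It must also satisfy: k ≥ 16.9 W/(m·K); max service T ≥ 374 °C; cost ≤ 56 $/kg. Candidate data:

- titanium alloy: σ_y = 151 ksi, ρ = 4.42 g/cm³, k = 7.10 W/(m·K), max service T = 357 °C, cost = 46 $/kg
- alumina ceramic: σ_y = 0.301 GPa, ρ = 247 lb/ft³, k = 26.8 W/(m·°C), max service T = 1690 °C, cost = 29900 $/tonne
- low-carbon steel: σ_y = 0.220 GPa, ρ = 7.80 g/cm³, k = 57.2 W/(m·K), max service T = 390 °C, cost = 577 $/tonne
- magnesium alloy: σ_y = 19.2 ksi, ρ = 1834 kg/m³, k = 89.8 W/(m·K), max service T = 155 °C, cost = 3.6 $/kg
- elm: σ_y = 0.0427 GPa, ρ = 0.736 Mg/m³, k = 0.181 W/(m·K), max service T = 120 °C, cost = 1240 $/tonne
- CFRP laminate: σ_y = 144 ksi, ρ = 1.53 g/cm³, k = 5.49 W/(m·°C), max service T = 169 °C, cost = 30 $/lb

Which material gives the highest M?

Screen on constraints: k ≥ 16.9 W/(m·K); max service T ≥ 374 °C; cost ≤ 56 $/kg. Survivors: alumina ceramic, low-carbon steel.
Convert each candidate to consistent units, then evaluate M:
  alumina ceramic: σ_y = 301.0 MPa, ρ = 3957 kg/m³
  low-carbon steel: σ_y = 220.0 MPa, ρ = 7800 kg/m³
  alumina ceramic: M = 4.38×10⁻³
  low-carbon steel: M = 1.90×10⁻³
The maximum is for alumina ceramic.

alumina ceramic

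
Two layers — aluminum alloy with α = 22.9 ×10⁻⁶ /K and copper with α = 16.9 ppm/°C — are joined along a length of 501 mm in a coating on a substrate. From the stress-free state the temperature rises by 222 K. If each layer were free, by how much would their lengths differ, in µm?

Δα = |22.9 − 16.9|×10⁻⁶/K = 6.00×10⁻⁶/K.
ΔL_mismatch = Δα·L·ΔT = 6.00×10⁻⁶ × 501.0 mm × 222.0 K = 667 µm.

667 µm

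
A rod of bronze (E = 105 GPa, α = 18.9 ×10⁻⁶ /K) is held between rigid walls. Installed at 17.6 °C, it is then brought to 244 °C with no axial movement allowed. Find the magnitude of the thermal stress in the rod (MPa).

ΔT = 226.4 K. Constrained thermal stress σ = E·α·ΔT = 105.0×10³ MPa × 18.9×10⁻⁶ × 226.4 = 449 MPa (compressive).

449 MPa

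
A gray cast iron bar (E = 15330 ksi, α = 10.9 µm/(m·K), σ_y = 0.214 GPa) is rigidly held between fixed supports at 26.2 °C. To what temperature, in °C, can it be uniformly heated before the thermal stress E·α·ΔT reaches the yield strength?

212 °C

E = 15330 ksi = 105.7 GPa.
σ_y = 0.214 GPa = 214.0 MPa.
E·α·ΔT = 214.0 MPa ⇒ ΔT = 214.0 / (105.7×10³ × 10.9×10⁻⁶) = 185.7 K.
T = 26.2 + 185.7 = 211.9 °C.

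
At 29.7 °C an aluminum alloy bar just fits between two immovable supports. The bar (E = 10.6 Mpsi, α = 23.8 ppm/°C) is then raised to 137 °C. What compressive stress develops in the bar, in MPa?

187 MPa

E = 10.6 Mpsi = 73.08 GPa.
ΔT = 107.3 K. Constrained thermal stress σ = E·α·ΔT = 73.08×10³ MPa × 23.8×10⁻⁶ × 107.3 = 187 MPa (compressive).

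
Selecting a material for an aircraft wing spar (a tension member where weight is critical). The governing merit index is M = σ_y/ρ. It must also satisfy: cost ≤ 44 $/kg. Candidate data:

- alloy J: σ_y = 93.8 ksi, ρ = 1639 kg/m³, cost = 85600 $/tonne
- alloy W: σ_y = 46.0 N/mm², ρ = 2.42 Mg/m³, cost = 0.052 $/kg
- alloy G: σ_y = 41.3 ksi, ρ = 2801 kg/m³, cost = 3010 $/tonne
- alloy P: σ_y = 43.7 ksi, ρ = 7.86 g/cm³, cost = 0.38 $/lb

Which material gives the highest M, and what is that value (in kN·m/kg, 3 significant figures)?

alloy G, M = 102 kN·m/kg

Screen on constraints: cost ≤ 44 $/kg. Survivors: alloy W, alloy G, alloy P.
In SI units:
  alloy W: σ_y = 46.00 MPa, ρ = 2420 kg/m³
  alloy G: σ_y = 284.8 MPa, ρ = 2801 kg/m³
  alloy P: σ_y = 301.3 MPa, ρ = 7860 kg/m³
  alloy G: M = 102 kN·m/kg
  alloy P: M = 38.3 kN·m/kg
  alloy W: M = 19.0 kN·m/kg
Alloy G has the largest M.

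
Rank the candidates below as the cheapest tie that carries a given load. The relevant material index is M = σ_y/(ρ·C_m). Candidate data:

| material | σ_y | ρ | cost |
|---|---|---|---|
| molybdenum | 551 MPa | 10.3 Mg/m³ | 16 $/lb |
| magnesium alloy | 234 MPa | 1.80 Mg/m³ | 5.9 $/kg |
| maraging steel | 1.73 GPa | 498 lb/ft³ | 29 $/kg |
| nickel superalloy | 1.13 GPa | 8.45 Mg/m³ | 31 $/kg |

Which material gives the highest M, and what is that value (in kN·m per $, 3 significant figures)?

Normalizing units and computing the index:
  molybdenum: σ_y = 551.0 MPa, ρ = 10300 kg/m³, cost = 35.27 $/kg
  magnesium alloy: σ_y = 234.0 MPa, ρ = 1800 kg/m³, cost = 5.900 $/kg
  maraging steel: σ_y = 1730 MPa, ρ = 7977 kg/m³, cost = 29.00 $/kg
  nickel superalloy: σ_y = 1130 MPa, ρ = 8450 kg/m³, cost = 31.00 $/kg
  magnesium alloy: M = 22.0 kN·m per $
  maraging steel: M = 7.48 kN·m per $
  nickel superalloy: M = 4.31 kN·m per $
  molybdenum: M = 1.52 kN·m per $
Highest index: magnesium alloy.

magnesium alloy, M = 22.0 kN·m per $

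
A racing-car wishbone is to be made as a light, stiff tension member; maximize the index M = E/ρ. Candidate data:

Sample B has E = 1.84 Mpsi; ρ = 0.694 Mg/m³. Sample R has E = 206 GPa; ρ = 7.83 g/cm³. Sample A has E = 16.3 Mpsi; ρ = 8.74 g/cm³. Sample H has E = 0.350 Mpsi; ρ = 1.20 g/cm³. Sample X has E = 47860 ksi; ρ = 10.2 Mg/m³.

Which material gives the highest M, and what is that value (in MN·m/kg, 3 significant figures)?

Normalizing units and computing the index:
  sample B: E = 12.69 GPa, ρ = 694.0 kg/m³
  sample R: E = 206.0 GPa, ρ = 7830 kg/m³
  sample A: E = 112.4 GPa, ρ = 8740 kg/m³
  sample H: E = 2.413 GPa, ρ = 1200 kg/m³
  sample X: E = 330.0 GPa, ρ = 10200 kg/m³
  sample X: M = 32.4 MN·m/kg
  sample R: M = 26.3 MN·m/kg
  sample B: M = 18.3 MN·m/kg
  sample A: M = 12.9 MN·m/kg
  sample H: M = 2.01 MN·m/kg
Highest index: sample X.

sample X, M = 32.4 MN·m/kg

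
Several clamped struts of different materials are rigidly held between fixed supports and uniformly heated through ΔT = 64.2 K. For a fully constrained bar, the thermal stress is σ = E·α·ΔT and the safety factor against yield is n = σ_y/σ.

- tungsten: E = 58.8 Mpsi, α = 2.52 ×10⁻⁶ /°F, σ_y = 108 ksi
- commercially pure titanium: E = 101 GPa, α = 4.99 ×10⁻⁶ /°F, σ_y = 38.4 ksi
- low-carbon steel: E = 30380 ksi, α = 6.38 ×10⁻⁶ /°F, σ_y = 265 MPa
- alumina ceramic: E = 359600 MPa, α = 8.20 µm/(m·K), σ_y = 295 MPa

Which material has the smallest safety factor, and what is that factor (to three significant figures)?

alumina ceramic, n = 1.56

Per material, after unit conversion:
  tungsten: E = 405.4, α = 4.54, σ_y = 744.6 → σ = 118 MPa, n = 6.31
  commercially pure titanium: E = 101.0, α = 8.98, σ_y = 264.8 → σ = 58.2 MPa, n = 4.55
  low-carbon steel: E = 209.5, α = 11.5, σ_y = 265.0 → σ = 154 MPa, n = 1.72
  alumina ceramic: E = 359.6, α = 8.20, σ_y = 295.0 → σ = 189 MPa, n = 1.56
Smallest n: alumina ceramic with n = 1.56.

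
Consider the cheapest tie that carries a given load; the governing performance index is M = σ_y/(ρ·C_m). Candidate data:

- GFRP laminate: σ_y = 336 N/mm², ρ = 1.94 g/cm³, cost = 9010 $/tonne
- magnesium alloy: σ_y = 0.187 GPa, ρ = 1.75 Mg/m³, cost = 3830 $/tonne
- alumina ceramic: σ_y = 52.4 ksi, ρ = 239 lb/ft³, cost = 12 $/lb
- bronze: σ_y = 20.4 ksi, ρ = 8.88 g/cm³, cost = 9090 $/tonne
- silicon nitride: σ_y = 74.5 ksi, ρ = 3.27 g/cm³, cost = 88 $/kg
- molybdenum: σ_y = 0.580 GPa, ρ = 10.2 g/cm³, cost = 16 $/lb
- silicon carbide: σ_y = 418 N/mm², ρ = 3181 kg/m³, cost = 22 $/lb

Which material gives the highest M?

magnesium alloy

After converting to SI:
  GFRP laminate: σ_y = 336.0 MPa, ρ = 1940 kg/m³, cost = 9.010 $/kg
  magnesium alloy: σ_y = 187.0 MPa, ρ = 1750 kg/m³, cost = 3.830 $/kg
  alumina ceramic: σ_y = 361.3 MPa, ρ = 3828 kg/m³, cost = 26.46 $/kg
  bronze: σ_y = 140.7 MPa, ρ = 8880 kg/m³, cost = 9.090 $/kg
  silicon nitride: σ_y = 513.7 MPa, ρ = 3270 kg/m³, cost = 88.00 $/kg
  molybdenum: σ_y = 580.0 MPa, ρ = 10200 kg/m³, cost = 35.27 $/kg
  silicon carbide: σ_y = 418.0 MPa, ρ = 3181 kg/m³, cost = 48.50 $/kg
  magnesium alloy: M = 27.9 kN·m per $
  GFRP laminate: M = 19.2 kN·m per $
  alumina ceramic: M = 3.57 kN·m per $
  silicon carbide: M = 2.71 kN·m per $
  silicon nitride: M = 1.79 kN·m per $
  bronze: M = 1.74 kN·m per $
  molybdenum: M = 1.61 kN·m per $
The maximum is for magnesium alloy.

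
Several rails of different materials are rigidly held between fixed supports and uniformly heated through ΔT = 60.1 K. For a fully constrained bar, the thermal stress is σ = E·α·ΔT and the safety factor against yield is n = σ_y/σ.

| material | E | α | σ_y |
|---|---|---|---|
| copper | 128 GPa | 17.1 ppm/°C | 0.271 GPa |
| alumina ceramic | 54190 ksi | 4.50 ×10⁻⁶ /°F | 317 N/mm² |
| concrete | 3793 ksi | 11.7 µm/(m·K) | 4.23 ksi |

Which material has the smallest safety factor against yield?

With everything in SI (GPa, ×10⁻⁶/K, MPa):
  copper: E = 128.0, α = 17.1, σ_y = 271.0 → σ = 132 MPa, n = 2.06
  alumina ceramic: E = 373.6, α = 8.10, σ_y = 317.0 → σ = 182 MPa, n = 1.74
  concrete: E = 26.15, α = 11.7, σ_y = 29.16 → σ = 18.4 MPa, n = 1.59
Concrete has the lowest safety factor, n = 1.59.

concrete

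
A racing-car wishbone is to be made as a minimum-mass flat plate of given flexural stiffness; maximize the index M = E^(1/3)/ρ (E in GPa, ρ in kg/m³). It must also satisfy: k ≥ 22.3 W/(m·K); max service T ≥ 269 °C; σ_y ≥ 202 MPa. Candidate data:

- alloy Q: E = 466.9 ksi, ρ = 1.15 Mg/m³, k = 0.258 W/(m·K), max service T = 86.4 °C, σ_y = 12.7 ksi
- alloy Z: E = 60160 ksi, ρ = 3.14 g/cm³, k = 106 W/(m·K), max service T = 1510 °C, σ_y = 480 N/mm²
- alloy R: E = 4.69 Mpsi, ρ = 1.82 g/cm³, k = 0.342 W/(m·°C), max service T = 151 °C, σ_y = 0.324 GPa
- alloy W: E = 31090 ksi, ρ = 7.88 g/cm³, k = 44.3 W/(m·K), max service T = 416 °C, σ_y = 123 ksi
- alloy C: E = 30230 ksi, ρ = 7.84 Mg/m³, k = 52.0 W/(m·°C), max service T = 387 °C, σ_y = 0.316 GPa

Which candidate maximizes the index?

alloy Z

Screen on constraints: k ≥ 22.3 W/(m·K); max service T ≥ 269 °C; σ_y ≥ 202 MPa. Survivors: alloy Z, alloy W, alloy C.
Convert each candidate to consistent units, then evaluate M:
  alloy Z: E = 414.8 GPa, ρ = 3140 kg/m³
  alloy W: E = 214.4 GPa, ρ = 7880 kg/m³
  alloy C: E = 208.4 GPa, ρ = 7840 kg/m³
  alloy Z: M = 2.38×10⁻³
  alloy W: M = 0.759×10⁻³
  alloy C: M = 0.756×10⁻³
Highest index: alloy Z.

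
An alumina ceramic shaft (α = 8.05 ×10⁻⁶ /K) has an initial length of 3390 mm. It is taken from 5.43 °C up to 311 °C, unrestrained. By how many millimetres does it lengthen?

ΔT = 311 − 5.43 = 305.6 K.
ΔL = α·L₀·ΔT = 8.05×10⁻⁶ × 3390 mm × 305.6 K = 8.34 mm.

8.34 mm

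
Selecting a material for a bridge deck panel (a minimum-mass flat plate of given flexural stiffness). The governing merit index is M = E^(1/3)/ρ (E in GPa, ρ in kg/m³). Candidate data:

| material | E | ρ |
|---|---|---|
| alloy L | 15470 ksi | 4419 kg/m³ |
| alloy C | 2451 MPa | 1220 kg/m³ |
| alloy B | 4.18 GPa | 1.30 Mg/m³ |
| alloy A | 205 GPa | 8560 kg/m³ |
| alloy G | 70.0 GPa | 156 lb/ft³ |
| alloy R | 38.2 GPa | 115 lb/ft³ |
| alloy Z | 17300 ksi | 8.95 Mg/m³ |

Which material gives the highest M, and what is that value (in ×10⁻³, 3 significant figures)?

alloy R, M = 1.83×10⁻³

In SI units:
  alloy L: E = 106.7 GPa, ρ = 4419 kg/m³
  alloy C: E = 2.451 GPa, ρ = 1220 kg/m³
  alloy B: E = 4.180 GPa, ρ = 1300 kg/m³
  alloy A: E = 205.0 GPa, ρ = 8560 kg/m³
  alloy G: E = 70.00 GPa, ρ = 2499 kg/m³
  alloy R: E = 38.20 GPa, ρ = 1842 kg/m³
  alloy Z: E = 119.3 GPa, ρ = 8950 kg/m³
  alloy R: M = 1.83×10⁻³
  alloy G: M = 1.65×10⁻³
  alloy B: M = 1.24×10⁻³
  alloy C: M = 1.11×10⁻³
  alloy L: M = 1.07×10⁻³
  alloy A: M = 0.689×10⁻³
  alloy Z: M = 0.550×10⁻³
The maximum is for alloy R.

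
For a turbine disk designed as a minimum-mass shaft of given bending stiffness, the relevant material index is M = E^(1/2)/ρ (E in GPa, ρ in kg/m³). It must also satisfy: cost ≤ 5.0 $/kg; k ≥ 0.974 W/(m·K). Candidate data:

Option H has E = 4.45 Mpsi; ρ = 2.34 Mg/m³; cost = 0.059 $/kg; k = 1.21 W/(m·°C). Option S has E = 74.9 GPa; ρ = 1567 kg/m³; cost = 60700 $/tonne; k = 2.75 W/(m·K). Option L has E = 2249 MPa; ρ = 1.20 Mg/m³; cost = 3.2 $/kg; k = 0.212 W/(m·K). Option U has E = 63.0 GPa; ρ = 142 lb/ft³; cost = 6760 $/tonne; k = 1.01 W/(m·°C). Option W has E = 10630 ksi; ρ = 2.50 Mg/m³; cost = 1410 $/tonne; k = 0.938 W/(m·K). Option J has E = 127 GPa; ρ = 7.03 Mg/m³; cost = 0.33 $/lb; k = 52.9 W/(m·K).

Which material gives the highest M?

option H

Screen on constraints: cost ≤ 5.0 $/kg; k ≥ 0.974 W/(m·K). Survivors: option H, option J.
In SI units:
  option H: E = 30.68 GPa, ρ = 2340 kg/m³
  option J: E = 127.0 GPa, ρ = 7030 kg/m³
  option H: M = 2.37×10⁻³
  option J: M = 1.60×10⁻³
Option H ranks first.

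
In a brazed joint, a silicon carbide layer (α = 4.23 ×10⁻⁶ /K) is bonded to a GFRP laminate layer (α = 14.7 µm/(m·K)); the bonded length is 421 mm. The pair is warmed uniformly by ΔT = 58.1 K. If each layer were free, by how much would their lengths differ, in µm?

Δα = |4.23 − 14.7|×10⁻⁶/K = 10.5×10⁻⁶/K.
ΔL_mismatch = Δα·L·ΔT = 10.5×10⁻⁶ × 421.0 mm × 58.1 K = 256 µm.

256 µm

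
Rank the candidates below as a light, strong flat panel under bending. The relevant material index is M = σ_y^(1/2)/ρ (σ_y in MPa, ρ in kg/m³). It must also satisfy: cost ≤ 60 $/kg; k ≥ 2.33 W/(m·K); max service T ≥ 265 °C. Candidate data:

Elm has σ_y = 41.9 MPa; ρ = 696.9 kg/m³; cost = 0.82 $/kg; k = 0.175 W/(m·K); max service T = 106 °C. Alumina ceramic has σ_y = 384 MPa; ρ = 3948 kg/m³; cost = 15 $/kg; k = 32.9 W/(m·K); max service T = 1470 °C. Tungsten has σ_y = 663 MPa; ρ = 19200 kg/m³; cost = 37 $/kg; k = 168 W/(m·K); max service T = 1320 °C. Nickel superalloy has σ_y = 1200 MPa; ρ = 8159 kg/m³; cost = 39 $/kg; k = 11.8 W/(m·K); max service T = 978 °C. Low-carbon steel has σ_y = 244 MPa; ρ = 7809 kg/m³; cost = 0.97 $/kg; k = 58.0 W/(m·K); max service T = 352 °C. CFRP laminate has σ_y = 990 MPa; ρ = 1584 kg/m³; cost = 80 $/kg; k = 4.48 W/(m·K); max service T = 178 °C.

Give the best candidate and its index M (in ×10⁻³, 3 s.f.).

alumina ceramic, M = 4.96×10⁻³

Screen on constraints: cost ≤ 60 $/kg; k ≥ 2.33 W/(m·K); max service T ≥ 265 °C. Survivors: alumina ceramic, tungsten, nickel superalloy, low-carbon steel.
Per-candidate index values:
  alumina ceramic: M = 4.96×10⁻³
  nickel superalloy: M = 4.25×10⁻³
  low-carbon steel: M = 2.00×10⁻³
  tungsten: M = 1.34×10⁻³
Alumina ceramic has the largest M.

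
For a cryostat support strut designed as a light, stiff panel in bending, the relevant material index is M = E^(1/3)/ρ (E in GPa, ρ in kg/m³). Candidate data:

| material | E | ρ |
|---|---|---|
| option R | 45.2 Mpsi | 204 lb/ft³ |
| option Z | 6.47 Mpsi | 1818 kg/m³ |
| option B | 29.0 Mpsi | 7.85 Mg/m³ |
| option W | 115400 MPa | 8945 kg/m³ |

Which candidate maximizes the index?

Putting every candidate on a common basis:
  option R: E = 311.6 GPa, ρ = 3268 kg/m³
  option Z: E = 44.61 GPa, ρ = 1818 kg/m³
  option B: E = 199.9 GPa, ρ = 7850 kg/m³
  option W: E = 115.4 GPa, ρ = 8945 kg/m³
  option R: M = 2.07×10⁻³
  option Z: M = 1.95×10⁻³
  option B: M = 0.745×10⁻³
  option W: M = 0.544×10⁻³
Option R has the largest M.

option R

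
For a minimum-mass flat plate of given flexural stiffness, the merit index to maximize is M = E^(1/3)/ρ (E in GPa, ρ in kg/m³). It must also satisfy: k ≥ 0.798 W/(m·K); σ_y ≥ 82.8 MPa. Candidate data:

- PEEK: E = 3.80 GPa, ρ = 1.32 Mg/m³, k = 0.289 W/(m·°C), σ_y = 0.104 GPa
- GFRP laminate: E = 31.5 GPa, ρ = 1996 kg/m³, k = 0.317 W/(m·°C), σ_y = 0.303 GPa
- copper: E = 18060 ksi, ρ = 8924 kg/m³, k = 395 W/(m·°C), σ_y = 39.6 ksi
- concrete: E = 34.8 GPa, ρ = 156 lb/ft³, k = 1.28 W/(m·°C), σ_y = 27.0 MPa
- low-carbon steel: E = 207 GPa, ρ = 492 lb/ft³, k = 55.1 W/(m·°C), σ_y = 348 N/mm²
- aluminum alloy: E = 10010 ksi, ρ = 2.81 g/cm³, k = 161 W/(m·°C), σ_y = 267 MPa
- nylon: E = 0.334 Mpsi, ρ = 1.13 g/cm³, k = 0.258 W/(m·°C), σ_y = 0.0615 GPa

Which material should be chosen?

aluminum alloy

Screen on constraints: k ≥ 0.798 W/(m·K); σ_y ≥ 82.8 MPa. Survivors: copper, low-carbon steel, aluminum alloy.
Normalizing units and computing the index:
  copper: E = 124.5 GPa, ρ = 8924 kg/m³
  low-carbon steel: E = 207.0 GPa, ρ = 7881 kg/m³
  aluminum alloy: E = 69.02 GPa, ρ = 2810 kg/m³
  aluminum alloy: M = 1.46×10⁻³
  low-carbon steel: M = 0.751×10⁻³
  copper: M = 0.560×10⁻³
Aluminum alloy has the largest M.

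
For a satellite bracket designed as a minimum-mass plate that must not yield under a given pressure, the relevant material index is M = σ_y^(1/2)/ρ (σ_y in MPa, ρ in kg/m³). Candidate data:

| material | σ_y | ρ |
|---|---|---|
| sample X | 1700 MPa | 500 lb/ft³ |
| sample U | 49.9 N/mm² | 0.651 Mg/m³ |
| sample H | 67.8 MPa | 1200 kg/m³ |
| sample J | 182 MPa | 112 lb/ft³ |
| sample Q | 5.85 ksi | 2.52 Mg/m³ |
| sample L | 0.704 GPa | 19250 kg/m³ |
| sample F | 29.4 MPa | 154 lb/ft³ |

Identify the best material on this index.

sample U

Normalizing units and computing the index:
  sample X: σ_y = 1700 MPa, ρ = 8009 kg/m³
  sample U: σ_y = 49.90 MPa, ρ = 651.0 kg/m³
  sample H: σ_y = 67.80 MPa, ρ = 1200 kg/m³
  sample J: σ_y = 182.0 MPa, ρ = 1794 kg/m³
  sample Q: σ_y = 40.33 MPa, ρ = 2520 kg/m³
  sample L: σ_y = 704.0 MPa, ρ = 19250 kg/m³
  sample F: σ_y = 29.40 MPa, ρ = 2467 kg/m³
  sample U: M = 10.9×10⁻³
  sample J: M = 7.52×10⁻³
  sample H: M = 6.86×10⁻³
  sample X: M = 5.15×10⁻³
  sample Q: M = 2.52×10⁻³
  sample F: M = 2.20×10⁻³
  sample L: M = 1.38×10⁻³
Sample U has the largest M.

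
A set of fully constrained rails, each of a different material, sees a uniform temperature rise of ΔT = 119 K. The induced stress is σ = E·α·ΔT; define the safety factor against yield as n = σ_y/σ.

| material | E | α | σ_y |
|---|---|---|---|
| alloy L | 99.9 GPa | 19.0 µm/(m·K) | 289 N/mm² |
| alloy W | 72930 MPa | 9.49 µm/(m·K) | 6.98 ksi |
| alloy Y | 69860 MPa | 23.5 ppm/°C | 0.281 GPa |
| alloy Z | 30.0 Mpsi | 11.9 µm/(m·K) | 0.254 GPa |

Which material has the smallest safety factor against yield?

Converting E to GPa, α to ×10⁻⁶/K, σ_y to MPa, then σ and n for each:
  alloy L: E = 99.90, α = 19.0, σ_y = 289.0 → σ = 226 MPa, n = 1.28
  alloy W: E = 72.93, α = 9.49, σ_y = 48.13 → σ = 82.4 MPa, n = 0.584
  alloy Y: E = 69.86, α = 23.5, σ_y = 281.0 → σ = 195 MPa, n = 1.44
  alloy Z: E = 206.8, α = 11.9, σ_y = 254.0 → σ = 293 MPa, n = 0.867
Alloy W has the lowest safety factor, n = 0.584.

alloy W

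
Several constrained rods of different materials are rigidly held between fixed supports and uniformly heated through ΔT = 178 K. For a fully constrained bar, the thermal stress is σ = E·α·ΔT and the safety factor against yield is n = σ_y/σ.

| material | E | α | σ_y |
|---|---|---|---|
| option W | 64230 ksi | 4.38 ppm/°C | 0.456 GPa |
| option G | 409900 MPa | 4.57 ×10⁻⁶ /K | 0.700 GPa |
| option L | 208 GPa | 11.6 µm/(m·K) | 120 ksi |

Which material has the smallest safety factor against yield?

Converting E to GPa, α to ×10⁻⁶/K, σ_y to MPa, then σ and n for each:
  option W: E = 442.9, α = 4.38, σ_y = 456.0 → σ = 345 MPa, n = 1.32
  option G: E = 409.9, α = 4.57, σ_y = 700.0 → σ = 333 MPa, n = 2.10
  option L: E = 208.0, α = 11.6, σ_y = 827.4 → σ = 429 MPa, n = 1.93
Smallest n: option W with n = 1.32.

option W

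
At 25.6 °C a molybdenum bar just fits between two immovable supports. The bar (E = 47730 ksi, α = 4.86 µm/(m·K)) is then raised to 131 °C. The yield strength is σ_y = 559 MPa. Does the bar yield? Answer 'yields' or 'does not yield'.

E = 47730 ksi = 329.1 GPa.
ΔT = 105.4 K. Constrained thermal stress σ = E·α·ΔT = 329.1×10³ MPa × 4.86×10⁻⁶ × 105.4 = 169 MPa (compressive).
Compare to σ_y = 559 MPa: σ < σ_y, so it does not yield.

does not yield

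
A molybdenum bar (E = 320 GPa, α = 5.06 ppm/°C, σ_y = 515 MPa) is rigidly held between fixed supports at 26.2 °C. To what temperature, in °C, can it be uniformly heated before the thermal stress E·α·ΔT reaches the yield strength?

344 °C

E·α·ΔT = 515.0 MPa ⇒ ΔT = 515.0 / (320.0×10³ × 5.06×10⁻⁶) = 318.1 K.
T = 26.2 + 318.1 = 344.3 °C.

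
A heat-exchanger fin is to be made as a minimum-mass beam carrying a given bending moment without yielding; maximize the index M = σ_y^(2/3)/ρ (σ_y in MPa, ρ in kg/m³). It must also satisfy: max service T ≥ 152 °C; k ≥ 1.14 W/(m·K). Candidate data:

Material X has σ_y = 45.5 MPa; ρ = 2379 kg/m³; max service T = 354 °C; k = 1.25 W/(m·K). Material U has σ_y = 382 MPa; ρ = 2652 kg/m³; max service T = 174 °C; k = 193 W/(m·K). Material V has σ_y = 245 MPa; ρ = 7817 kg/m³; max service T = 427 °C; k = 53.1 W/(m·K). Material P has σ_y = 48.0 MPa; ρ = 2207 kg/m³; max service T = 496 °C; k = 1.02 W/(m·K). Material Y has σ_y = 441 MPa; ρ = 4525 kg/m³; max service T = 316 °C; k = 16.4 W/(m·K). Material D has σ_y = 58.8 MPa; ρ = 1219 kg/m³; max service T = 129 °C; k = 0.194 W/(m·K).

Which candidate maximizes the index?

material U

Screen on constraints: max service T ≥ 152 °C; k ≥ 1.14 W/(m·K). Survivors: material X, material U, material V, material Y.
Computing M directly (units already consistent):
  material U: M = 19.9×10⁻³
  material Y: M = 12.8×10⁻³
  material X: M = 5.36×10⁻³
  material V: M = 5.01×10⁻³
The maximum is for material U.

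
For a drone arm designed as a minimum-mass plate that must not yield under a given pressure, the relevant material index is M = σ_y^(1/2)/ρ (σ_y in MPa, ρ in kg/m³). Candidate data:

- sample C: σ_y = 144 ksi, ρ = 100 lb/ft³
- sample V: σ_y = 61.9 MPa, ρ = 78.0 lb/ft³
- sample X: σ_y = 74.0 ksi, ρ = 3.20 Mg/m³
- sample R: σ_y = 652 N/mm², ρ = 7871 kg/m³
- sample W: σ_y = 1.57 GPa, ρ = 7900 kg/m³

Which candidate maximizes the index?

In SI units:
  sample C: σ_y = 992.8 MPa, ρ = 1602 kg/m³
  sample V: σ_y = 61.90 MPa, ρ = 1249 kg/m³
  sample X: σ_y = 510.2 MPa, ρ = 3200 kg/m³
  sample R: σ_y = 652.0 MPa, ρ = 7871 kg/m³
  sample W: σ_y = 1570 MPa, ρ = 7900 kg/m³
  sample C: M = 19.7×10⁻³
  sample X: M = 7.06×10⁻³
  sample V: M = 6.30×10⁻³
  sample W: M = 5.02×10⁻³
  sample R: M = 3.24×10⁻³
Sample C ranks first.

sample C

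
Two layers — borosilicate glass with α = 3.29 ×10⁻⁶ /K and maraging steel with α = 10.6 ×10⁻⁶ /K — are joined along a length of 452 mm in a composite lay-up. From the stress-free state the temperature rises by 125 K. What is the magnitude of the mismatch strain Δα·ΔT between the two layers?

Δα = |3.29 − 10.6|×10⁻⁶/K = 7.31×10⁻⁶/K.
Mismatch strain = Δα·ΔT = 7.31×10⁻⁶ × 125.0 = 9.14×10⁻⁴.

9.14×10⁻⁴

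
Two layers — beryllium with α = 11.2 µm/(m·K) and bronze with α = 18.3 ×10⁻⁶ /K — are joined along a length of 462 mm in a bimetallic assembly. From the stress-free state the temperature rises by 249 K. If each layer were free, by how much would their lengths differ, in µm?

817 µm

Δα = |11.2 − 18.3|×10⁻⁶/K = 7.10×10⁻⁶/K.
ΔL_mismatch = Δα·L·ΔT = 7.10×10⁻⁶ × 462.0 mm × 249.0 K = 817 µm.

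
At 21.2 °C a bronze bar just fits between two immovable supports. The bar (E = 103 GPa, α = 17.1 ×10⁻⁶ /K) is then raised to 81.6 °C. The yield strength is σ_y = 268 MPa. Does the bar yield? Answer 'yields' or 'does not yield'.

ΔT = 60.40 K. Constrained thermal stress σ = E·α·ΔT = 103.0×10³ MPa × 17.1×10⁻⁶ × 60.40 = 106 MPa (compressive).
Compare to σ_y = 268 MPa: σ < σ_y, so it does not yield.

does not yield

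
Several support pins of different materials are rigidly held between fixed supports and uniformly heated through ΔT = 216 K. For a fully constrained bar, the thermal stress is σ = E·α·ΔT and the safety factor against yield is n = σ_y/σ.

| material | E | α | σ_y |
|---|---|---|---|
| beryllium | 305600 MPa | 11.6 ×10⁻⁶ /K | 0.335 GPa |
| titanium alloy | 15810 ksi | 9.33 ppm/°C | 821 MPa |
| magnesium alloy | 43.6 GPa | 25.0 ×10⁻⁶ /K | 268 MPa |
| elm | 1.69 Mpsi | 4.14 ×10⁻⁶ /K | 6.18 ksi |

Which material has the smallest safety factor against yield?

Per material, after unit conversion:
  beryllium: E = 305.6, α = 11.6, σ_y = 335.0 → σ = 766 MPa, n = 0.438
  titanium alloy: E = 109.0, α = 9.33, σ_y = 821.0 → σ = 220 MPa, n = 3.74
  magnesium alloy: E = 43.60, α = 25.0, σ_y = 268.0 → σ = 235 MPa, n = 1.14
  elm: E = 11.65, α = 4.14, σ_y = 42.61 → σ = 10.4 MPa, n = 4.09
Beryllium has the lowest safety factor, n = 0.438.

beryllium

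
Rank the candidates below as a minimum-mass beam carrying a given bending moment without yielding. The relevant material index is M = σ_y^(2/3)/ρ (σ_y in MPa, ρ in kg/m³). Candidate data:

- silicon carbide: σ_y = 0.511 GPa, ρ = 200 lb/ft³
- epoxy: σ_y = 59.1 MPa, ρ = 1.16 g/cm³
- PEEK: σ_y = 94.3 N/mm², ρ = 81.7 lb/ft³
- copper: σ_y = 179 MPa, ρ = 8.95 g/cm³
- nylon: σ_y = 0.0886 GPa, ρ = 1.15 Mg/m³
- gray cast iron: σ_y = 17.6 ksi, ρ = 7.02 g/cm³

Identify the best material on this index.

silicon carbide

Normalizing units and computing the index:
  silicon carbide: σ_y = 511.0 MPa, ρ = 3204 kg/m³
  epoxy: σ_y = 59.10 MPa, ρ = 1160 kg/m³
  PEEK: σ_y = 94.30 MPa, ρ = 1309 kg/m³
  copper: σ_y = 179.0 MPa, ρ = 8950 kg/m³
  nylon: σ_y = 88.60 MPa, ρ = 1150 kg/m³
  gray cast iron: σ_y = 121.3 MPa, ρ = 7020 kg/m³
  silicon carbide: M = 20.0×10⁻³
  nylon: M = 17.3×10⁻³
  PEEK: M = 15.8×10⁻³
  epoxy: M = 13.1×10⁻³
  copper: M = 3.55×10⁻³
  gray cast iron: M = 3.49×10⁻³
Silicon carbide ranks first.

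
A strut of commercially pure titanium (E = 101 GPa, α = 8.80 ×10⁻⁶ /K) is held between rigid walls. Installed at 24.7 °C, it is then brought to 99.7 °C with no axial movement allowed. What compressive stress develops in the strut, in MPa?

ΔT = 75.00 K. Constrained thermal stress σ = E·α·ΔT = 101.0×10³ MPa × 8.80×10⁻⁶ × 75.00 = 66.7 MPa (compressive).

66.7 MPa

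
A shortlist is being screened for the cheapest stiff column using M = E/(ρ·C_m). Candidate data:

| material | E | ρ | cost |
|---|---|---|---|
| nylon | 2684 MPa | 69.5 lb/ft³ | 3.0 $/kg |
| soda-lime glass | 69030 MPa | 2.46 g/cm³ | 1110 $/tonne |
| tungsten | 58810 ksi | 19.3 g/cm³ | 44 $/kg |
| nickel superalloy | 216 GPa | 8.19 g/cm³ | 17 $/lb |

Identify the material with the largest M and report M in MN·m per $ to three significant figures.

soda-lime glass, M = 25.3 MN·m per $

Normalizing units and computing the index:
  nylon: E = 2.684 GPa, ρ = 1113 kg/m³, cost = 3.000 $/kg
  soda-lime glass: E = 69.03 GPa, ρ = 2460 kg/m³, cost = 1.110 $/kg
  tungsten: E = 405.5 GPa, ρ = 19300 kg/m³, cost = 44.00 $/kg
  nickel superalloy: E = 216.0 GPa, ρ = 8190 kg/m³, cost = 37.48 $/kg
  soda-lime glass: M = 25.3 MN·m per $
  nylon: M = 0.804 MN·m per $
  nickel superalloy: M = 0.704 MN·m per $
  tungsten: M = 0.477 MN·m per $
The maximum is for soda-lime glass.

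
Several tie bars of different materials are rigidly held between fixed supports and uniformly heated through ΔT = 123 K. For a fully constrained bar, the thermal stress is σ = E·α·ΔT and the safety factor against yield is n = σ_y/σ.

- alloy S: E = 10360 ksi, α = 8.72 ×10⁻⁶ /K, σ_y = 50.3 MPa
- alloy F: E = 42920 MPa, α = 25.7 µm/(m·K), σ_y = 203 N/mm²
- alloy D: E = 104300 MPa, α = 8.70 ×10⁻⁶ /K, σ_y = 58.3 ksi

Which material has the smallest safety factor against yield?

Per material, after unit conversion:
  alloy S: E = 71.43, α = 8.72, σ_y = 50.30 → σ = 76.6 MPa, n = 0.657
  alloy F: E = 42.92, α = 25.7, σ_y = 203.0 → σ = 136 MPa, n = 1.50
  alloy D: E = 104.3, α = 8.70, σ_y = 402.0 → σ = 112 MPa, n = 3.60
The minimum is alloy S at n = 0.657.

alloy S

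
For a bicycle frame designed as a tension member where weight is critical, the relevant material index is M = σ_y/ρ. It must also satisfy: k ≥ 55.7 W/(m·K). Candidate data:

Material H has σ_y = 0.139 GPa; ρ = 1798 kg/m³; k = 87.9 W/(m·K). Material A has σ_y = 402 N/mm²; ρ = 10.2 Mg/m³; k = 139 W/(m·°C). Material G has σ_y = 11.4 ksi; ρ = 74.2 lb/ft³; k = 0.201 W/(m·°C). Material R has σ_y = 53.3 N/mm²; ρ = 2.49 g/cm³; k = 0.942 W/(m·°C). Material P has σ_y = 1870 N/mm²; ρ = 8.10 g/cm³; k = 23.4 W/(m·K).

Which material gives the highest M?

Screen on constraints: k ≥ 55.7 W/(m·K). Survivors: material H, material A.
Convert each candidate to consistent units, then evaluate M:
  material H: σ_y = 139.0 MPa, ρ = 1798 kg/m³
  material A: σ_y = 402.0 MPa, ρ = 10200 kg/m³
  material H: M = 77.3 kN·m/kg
  material A: M = 39.4 kN·m/kg
Material H ranks first.

material H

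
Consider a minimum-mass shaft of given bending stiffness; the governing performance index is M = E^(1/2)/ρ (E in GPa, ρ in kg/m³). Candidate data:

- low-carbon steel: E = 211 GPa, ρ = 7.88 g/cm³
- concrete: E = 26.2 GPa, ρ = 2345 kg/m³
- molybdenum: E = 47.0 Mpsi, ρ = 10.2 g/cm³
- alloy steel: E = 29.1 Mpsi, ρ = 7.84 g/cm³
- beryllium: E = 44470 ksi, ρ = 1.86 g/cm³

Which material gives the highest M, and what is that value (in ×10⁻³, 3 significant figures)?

beryllium, M = 9.41×10⁻³

Normalizing units and computing the index:
  low-carbon steel: E = 211.0 GPa, ρ = 7880 kg/m³
  concrete: E = 26.20 GPa, ρ = 2345 kg/m³
  molybdenum: E = 324.1 GPa, ρ = 10200 kg/m³
  alloy steel: E = 200.6 GPa, ρ = 7840 kg/m³
  beryllium: E = 306.6 GPa, ρ = 1860 kg/m³
  beryllium: M = 9.41×10⁻³
  concrete: M = 2.18×10⁻³
  low-carbon steel: M = 1.84×10⁻³
  alloy steel: M = 1.81×10⁻³
  molybdenum: M = 1.76×10⁻³
Beryllium ranks first.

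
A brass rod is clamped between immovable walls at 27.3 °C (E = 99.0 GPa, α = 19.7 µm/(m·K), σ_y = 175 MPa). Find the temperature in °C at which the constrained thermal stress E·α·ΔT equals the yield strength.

E·α·ΔT = 175.0 MPa ⇒ ΔT = 175.0 / (99.00×10³ × 19.7×10⁻⁶) = 89.73 K.
T = 27.3 + 89.73 = 117.0 °C.

117 °C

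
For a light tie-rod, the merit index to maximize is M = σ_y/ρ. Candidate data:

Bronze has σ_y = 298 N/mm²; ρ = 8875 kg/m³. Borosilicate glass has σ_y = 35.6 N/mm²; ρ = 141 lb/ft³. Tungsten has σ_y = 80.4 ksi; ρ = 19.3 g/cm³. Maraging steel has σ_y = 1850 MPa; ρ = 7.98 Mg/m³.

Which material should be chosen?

Normalizing units and computing the index:
  bronze: σ_y = 298.0 MPa, ρ = 8875 kg/m³
  borosilicate glass: σ_y = 35.60 MPa, ρ = 2259 kg/m³
  tungsten: σ_y = 554.3 MPa, ρ = 19300 kg/m³
  maraging steel: σ_y = 1850 MPa, ρ = 7980 kg/m³
  maraging steel: M = 232 kN·m/kg
  bronze: M = 33.6 kN·m/kg
  tungsten: M = 28.7 kN·m/kg
  borosilicate glass: M = 15.8 kN·m/kg
The maximum is for maraging steel.

maraging steel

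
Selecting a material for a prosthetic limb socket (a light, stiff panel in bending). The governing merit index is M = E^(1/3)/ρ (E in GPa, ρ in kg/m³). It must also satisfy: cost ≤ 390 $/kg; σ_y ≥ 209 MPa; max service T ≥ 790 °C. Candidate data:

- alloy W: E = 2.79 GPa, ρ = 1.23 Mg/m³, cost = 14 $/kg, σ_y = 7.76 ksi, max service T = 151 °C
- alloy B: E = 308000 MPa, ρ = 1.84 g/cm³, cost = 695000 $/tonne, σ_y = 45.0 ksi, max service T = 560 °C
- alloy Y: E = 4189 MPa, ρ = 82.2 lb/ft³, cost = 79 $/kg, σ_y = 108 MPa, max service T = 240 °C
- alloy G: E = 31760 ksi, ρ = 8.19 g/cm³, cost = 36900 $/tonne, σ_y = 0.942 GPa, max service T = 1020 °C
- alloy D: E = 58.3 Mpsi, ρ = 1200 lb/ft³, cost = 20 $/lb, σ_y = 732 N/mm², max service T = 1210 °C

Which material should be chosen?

alloy G

Screen on constraints: cost ≤ 390 $/kg; σ_y ≥ 209 MPa; max service T ≥ 790 °C. Survivors: alloy G, alloy D.
Normalizing units and computing the index:
  alloy G: E = 219.0 GPa, ρ = 8190 kg/m³
  alloy D: E = 402.0 GPa, ρ = 19220 kg/m³
  alloy G: M = 0.736×10⁻³
  alloy D: M = 0.384×10⁻³
Highest index: alloy G.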